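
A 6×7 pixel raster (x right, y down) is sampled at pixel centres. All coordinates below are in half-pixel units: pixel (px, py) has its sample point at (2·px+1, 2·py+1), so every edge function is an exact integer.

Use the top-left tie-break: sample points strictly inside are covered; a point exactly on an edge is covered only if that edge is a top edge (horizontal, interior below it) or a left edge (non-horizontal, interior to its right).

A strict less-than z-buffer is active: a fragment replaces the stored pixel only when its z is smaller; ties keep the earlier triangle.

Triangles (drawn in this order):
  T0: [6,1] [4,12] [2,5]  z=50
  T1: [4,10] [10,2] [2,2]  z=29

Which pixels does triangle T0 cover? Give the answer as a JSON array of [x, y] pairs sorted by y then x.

T0:
  2·area = 36
  edge (6, 1)→(4, 12): d=(-2,11) right/bottom  bias=-1
  edge (4, 12)→(2, 5): d=(-2,-7) top-left  bias=+0
  edge (2, 5)→(6, 1): d=(4,-4) top-left  bias=+0
    (2,1)@(5, 3): e=[7,25,4] → #
    (3,1)@(7, 3): e=[-15,39,12] → ·
    (1,2)@(3, 5): e=[25,7,4] → #
    (3,2)@(7, 5): e=[-19,35,20] → ·
    (1,3)@(3, 7): e=[21,3,12] → #
    (2,3)@(5, 7): e=[-1,17,20] → ·
    (1,4)@(3, 9): e=[17,-1,20] → ·
  covered (4 px):
    · · · · · ·
    · · # · · ·
    · # # · · ·
    · # · · · ·
    · · · · · ·
    · · · · · ·
    · · · · · ·
T1:
  2·area = 64  (B↔C swapped to make it positive)
  edge (4, 10)→(2, 2): d=(-2,-8) top-left  bias=+0
  edge (2, 2)→(10, 2): d=(8,0) top-left  bias=+0
  edge (10, 2)→(4, 10): d=(-6,8) right/bottom  bias=-1
    (1,1)@(3, 3): e=[6,8,50] → #
    (2,1)@(5, 3): e=[22,8,34] → #
    (3,1)@(7, 3): e=[38,8,18] → #
    (4,1)@(9, 3): e=[54,8,2] → #
    (5,1)@(11, 3): e=[70,8,-14] → ·
    (1,2)@(3, 5): e=[2,24,38] → #
    (4,2)@(9, 5): e=[50,24,-10] → ·
    (1,3)@(3, 7): e=[-2,40,26] → ·
    (2,3)@(5, 7): e=[14,40,10] → #
    (3,3)@(7, 7): e=[30,40,-6] → ·
    (2,4)@(5, 9): e=[10,56,-2] → ·
  covered (8 px):
    · · · · · ·
    · # # # # ·
    · # # # · ·
    · · # · · ·
    · · · · · ·
    · · · · · ·
    · · · · · ·

Answer: [[2,1],[1,2],[2,2],[1,3]]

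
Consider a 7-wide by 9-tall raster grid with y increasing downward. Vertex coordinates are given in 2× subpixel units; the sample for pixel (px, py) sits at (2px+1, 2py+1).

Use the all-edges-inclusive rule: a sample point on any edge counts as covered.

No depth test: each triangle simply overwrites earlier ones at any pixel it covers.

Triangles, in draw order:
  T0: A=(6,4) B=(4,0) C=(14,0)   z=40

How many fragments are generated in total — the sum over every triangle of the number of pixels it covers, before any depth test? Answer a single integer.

T0:
  2·area = 40
  edge (6, 4)→(4, 0): d=(-2,-4) inclusive
  edge (4, 0)→(14, 0): d=(10,0) inclusive
  edge (14, 0)→(6, 4): d=(-8,4) inclusive
    (2,0)@(5, 1): e=[2,10,28] → █
    (3,0)@(7, 1): e=[10,10,20] → █
    (4,0)@(9, 1): e=[18,10,12] → █
    (5,0)@(11, 1): e=[26,10,4] → █
    (6,0)@(13, 1): e=[34,10,-4] → ·
    (2,1)@(5, 3): e=[-2,30,12] → ·
    (3,1)@(7, 3): e=[6,30,4] → █
    (4,1)@(9, 3): e=[14,30,-4] → ·
    (5,1)@(11, 3): e=[22,30,-12] → ·
    (3,2)@(7, 5): e=[2,50,-12] → ·
  covered (5 px):
    · · █ █ █ █ ·
    · · · █ · · ·
    · · · · · · ·
    · · · · · · ·
    · · · · · · ·
    · · · · · · ·
    · · · · · · ·
    · · · · · · ·
    · · · · · · ·

Final: 5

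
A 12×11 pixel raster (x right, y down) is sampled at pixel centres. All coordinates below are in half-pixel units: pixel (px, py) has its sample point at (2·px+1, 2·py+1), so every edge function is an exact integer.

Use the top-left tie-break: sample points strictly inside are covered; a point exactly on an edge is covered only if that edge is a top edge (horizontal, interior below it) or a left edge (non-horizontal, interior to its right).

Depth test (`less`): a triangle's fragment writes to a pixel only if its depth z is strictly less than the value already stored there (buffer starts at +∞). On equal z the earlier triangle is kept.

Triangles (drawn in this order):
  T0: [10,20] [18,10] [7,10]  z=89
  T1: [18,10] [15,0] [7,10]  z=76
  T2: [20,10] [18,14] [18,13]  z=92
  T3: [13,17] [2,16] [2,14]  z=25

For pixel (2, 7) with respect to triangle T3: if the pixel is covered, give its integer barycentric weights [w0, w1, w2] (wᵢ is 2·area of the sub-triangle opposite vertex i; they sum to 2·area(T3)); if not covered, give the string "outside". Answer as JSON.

T0:
  2·area = 110  (B↔C swapped to make it positive)
  edge (10, 20)→(7, 10): d=(-3,-10) top-left  bias=+0
  edge (7, 10)→(18, 10): d=(11,0) top-left  bias=+0
  edge (18, 10)→(10, 20): d=(-8,10) right/bottom  bias=-1
    (4,5)@(9, 11): e=[17,11,82] → #
    (5,5)@(11, 11): e=[37,11,62] → #
    (6,5)@(13, 11): e=[57,11,42] → #
    (7,5)@(15, 11): e=[77,11,22] → #
    (8,5)@(17, 11): e=[97,11,2] → #
    (9,5)@(19, 11): e=[117,11,-18] → ·
    (4,6)@(9, 13): e=[11,33,66] → #
    (8,6)@(17, 13): e=[91,33,-14] → ·
    (4,7)@(9, 15): e=[5,55,50] → #
    (7,7)@(15, 15): e=[65,55,-10] → ·
    (4,8)@(9, 17): e=[-1,77,34] → ·
    (5,8)@(11, 17): e=[19,77,14] → #
  covered (13 px):
    · · · · · · · · · · · ·
    · · · · · · · · · · · ·
    · · · · · · · · · · · ·
    · · · · · · · · · · · ·
    · · · · · · · · · · · ·
    · · · · # # # # # · · ·
    · · · · # # # # · · · ·
    · · · · # # # · · · · ·
    · · · · · # · · · · · ·
    · · · · · · · · · · · ·
    · · · · · · · · · · · ·
T1:
  2·area = 110  (B↔C swapped to make it positive)
  edge (18, 10)→(7, 10): d=(-11,0) right/bottom  bias=-1
  edge (7, 10)→(15, 0): d=(8,-10) top-left  bias=+0
  edge (15, 0)→(18, 10): d=(3,10) right/bottom  bias=-1
    (7,0)@(15, 1): e=[99,8,3] → #
    (8,0)@(17, 1): e=[99,28,-17] → ·
    (6,1)@(13, 3): e=[77,4,29] → #
    (8,1)@(17, 3): e=[77,44,-11] → ·
    (5,2)@(11, 5): e=[55,0,55] → #  [on edge]
    (8,2)@(17, 5): e=[55,60,-5] → ·
    (5,3)@(11, 7): e=[33,16,61] → #
    (8,3)@(17, 7): e=[33,76,1] → #
    (9,3)@(19, 7): e=[33,96,-19] → ·
    (4,4)@(9, 9): e=[11,12,87] → #
    (9,4)@(19, 9): e=[11,112,-13] → ·
    (4,5)@(9, 11): e=[-11,28,93] → ·
    (1,7)@(3, 15): e=[-55,0,165] → ·  [on edge]
  covered (15 px):
    · · · · · · · # · · · ·
    · · · · · · # # · · · ·
    · · · · · # # # · · · ·
    · · · · · # # # # · · ·
    · · · · # # # # # · · ·
    · · · · · · · · · · · ·
    · · · · · · · · · · · ·
    · · · · · · · · · · · ·
    · · · · · · · · · · · ·
    · · · · · · · · · · · ·
    · · · · · · · · · · · ·
T2:
  2·area = 2
  edge (20, 10)→(18, 14): d=(-2,4) right/bottom  bias=-1
  edge (18, 14)→(18, 13): d=(0,-1) top-left  bias=+0
  edge (18, 13)→(20, 10): d=(2,-3) top-left  bias=+0
  covered (0 px):
    · · · · · · · · · · · ·
    · · · · · · · · · · · ·
    · · · · · · · · · · · ·
    · · · · · · · · · · · ·
    · · · · · · · · · · · ·
    · · · · · · · · · · · ·
    · · · · · · · · · · · ·
    · · · · · · · · · · · ·
    · · · · · · · · · · · ·
    · · · · · · · · · · · ·
    · · · · · · · · · · · ·
T3:
  2·area = 22
  edge (13, 17)→(2, 16): d=(-11,-1) top-left  bias=+0
  edge (2, 16)→(2, 14): d=(0,-2) top-left  bias=+0
  edge (2, 14)→(13, 17): d=(11,3) right/bottom  bias=-1
    (1,7)@(3, 15): e=[12,2,8] → #
    (2,7)@(5, 15): e=[14,6,2] → #
    (3,7)@(7, 15): e=[16,10,-4] → ·
    (1,8)@(3, 17): e=[-10,2,30] → ·
    (2,8)@(5, 17): e=[-8,6,24] → ·
    (6,8)@(13, 17): e=[0,22,0] → ·  [on edge]
  covered (2 px):
    · · · · · · · · · · · ·
    · · · · · · · · · · · ·
    · · · · · · · · · · · ·
    · · · · · · · · · · · ·
    · · · · · · · · · · · ·
    · · · · · · · · · · · ·
    · · · · · · · · · · · ·
    · # # · · · · · · · · ·
    · · · · · · · · · · · ·
    · · · · · · · · · · · ·
    · · · · · · · · · · · ·

Final: [6,2,14]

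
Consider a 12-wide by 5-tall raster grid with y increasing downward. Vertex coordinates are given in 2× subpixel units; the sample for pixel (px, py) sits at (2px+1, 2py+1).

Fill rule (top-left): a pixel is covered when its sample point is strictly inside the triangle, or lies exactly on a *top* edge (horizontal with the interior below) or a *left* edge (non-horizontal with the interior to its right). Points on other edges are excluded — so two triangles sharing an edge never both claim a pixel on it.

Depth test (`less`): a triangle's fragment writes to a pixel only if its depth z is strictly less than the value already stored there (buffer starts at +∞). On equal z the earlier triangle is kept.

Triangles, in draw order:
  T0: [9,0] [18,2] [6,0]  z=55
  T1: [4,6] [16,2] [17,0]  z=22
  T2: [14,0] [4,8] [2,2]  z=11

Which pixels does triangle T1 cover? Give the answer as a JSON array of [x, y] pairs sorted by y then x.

T0:
  2·area = 6
  edge (9, 0)→(18, 2): d=(9,2) right/bottom  bias=-1
  edge (18, 2)→(6, 0): d=(-12,-2) top-left  bias=+0
  edge (6, 0)→(9, 0): d=(3,0) top-left  bias=+0
    (6,0)@(13, 1): e=[1,2,3] → #
    (7,0)@(15, 1): e=[-3,6,3] → ·
    (6,1)@(13, 3): e=[19,-22,9] → ·
  covered (1 px):
    · · · · · · # · · · · ·
    · · · · · · · · · · · ·
    · · · · · · · · · · · ·
    · · · · · · · · · · · ·
    · · · · · · · · · · · ·
T1:
  2·area = 20  (B↔C swapped to make it positive)
  edge (4, 6)→(17, 0): d=(13,-6) top-left  bias=+0
  edge (17, 0)→(16, 2): d=(-1,2) right/bottom  bias=-1
  edge (16, 2)→(4, 6): d=(-12,4) right/bottom  bias=-1
    (7,0)@(15, 1): e=[1,3,16] → #
    (8,0)@(17, 1): e=[13,-1,8] → ·
    (9,0)@(19, 1): e=[25,-5,0] → ·  [on edge]
    (5,1)@(11, 3): e=[3,9,8] → #
    (6,1)@(13, 3): e=[15,5,0] → ·  [on edge]
    (7,1)@(15, 3): e=[27,1,-8] → ·
    (3,2)@(7, 5): e=[5,15,0] → ·  [on edge]
    (5,2)@(11, 5): e=[29,7,-16] → ·
    (0,3)@(1, 7): e=[-5,25,0] → ·  [on edge]
  covered (2 px):
    · · · · · · · # · · · ·
    · · · · · # · · · · · ·
    · · · · · · · · · · · ·
    · · · · · · · · · · · ·
    · · · · · · · · · · · ·
T2:
  2·area = 76
  edge (14, 0)→(4, 8): d=(-10,8) right/bottom  bias=-1
  edge (4, 8)→(2, 2): d=(-2,-6) top-left  bias=+0
  edge (2, 2)→(14, 0): d=(12,-2) top-left  bias=+0
    (4,0)@(9, 1): e=[30,44,2] → #
    (5,0)@(11, 1): e=[14,56,6] → #
    (6,0)@(13, 1): e=[-2,68,10] → ·
    (1,1)@(3, 3): e=[58,4,14] → #
    (2,1)@(5, 3): e=[42,16,18] → #
    (3,1)@(7, 3): e=[26,28,22] → #
    (5,1)@(11, 3): e=[-6,52,30] → ·
    (1,2)@(3, 5): e=[38,0,38] → #  [on edge]
    (4,2)@(9, 5): e=[-10,36,50] → ·
    (1,3)@(3, 7): e=[18,-4,62] → ·
    (2,3)@(5, 7): e=[2,8,66] → #
    (3,3)@(7, 7): e=[-14,20,70] → ·
  covered (10 px):
    · · · · # # · · · · · ·
    · # # # # · · · · · · ·
    · # # # · · · · · · · ·
    · · # · · · · · · · · ·
    · · · · · · · · · · · ·

Answer: [[7,0],[5,1]]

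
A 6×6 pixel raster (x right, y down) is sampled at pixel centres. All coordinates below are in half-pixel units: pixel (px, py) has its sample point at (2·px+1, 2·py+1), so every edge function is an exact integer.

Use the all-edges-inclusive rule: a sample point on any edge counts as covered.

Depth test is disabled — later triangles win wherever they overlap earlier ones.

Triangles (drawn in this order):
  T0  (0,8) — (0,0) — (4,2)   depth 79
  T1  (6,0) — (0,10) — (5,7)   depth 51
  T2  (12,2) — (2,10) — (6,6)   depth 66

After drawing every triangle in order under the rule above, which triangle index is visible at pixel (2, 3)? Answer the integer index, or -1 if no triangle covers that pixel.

T0:
  2·area = 32
  edge (0, 8)→(0, 0): d=(0,-8) inclusive
  edge (0, 0)→(4, 2): d=(4,2) inclusive
  edge (4, 2)→(0, 8): d=(-4,6) inclusive
    (0,0)@(1, 1): e=[8,2,22] → X
    (1,0)@(3, 1): e=[24,-2,10] → .
    (0,1)@(1, 3): e=[8,10,14] → X
    (1,1)@(3, 3): e=[24,6,2] → X
    (2,1)@(5, 3): e=[40,2,-10] → .
    (0,2)@(1, 5): e=[8,18,6] → X
    (1,2)@(3, 5): e=[24,14,-6] → .
    (0,3)@(1, 7): e=[8,26,-2] → .
  covered (4 px):
    X . . . . .
    X X . . . .
    X . . . . .
    . . . . . .
    . . . . . .
    . . . . . .
T1:
  2·area = 32  (B↔C swapped to make it positive)
  edge (6, 0)→(5, 7): d=(-1,7) inclusive
  edge (5, 7)→(0, 10): d=(-5,3) inclusive
  edge (0, 10)→(6, 0): d=(6,-10) inclusive
    (2,1)@(5, 3): e=[4,20,8] → X
    (3,1)@(7, 3): e=[-10,14,28] → .
    (1,2)@(3, 5): e=[16,16,0] → X  [on edge]
    (3,2)@(7, 5): e=[-12,4,40] → .
    (1,3)@(3, 7): e=[14,6,12] → X
    (2,3)@(5, 7): e=[0,0,32] → X  [on edge]
    (3,3)@(7, 7): e=[-14,-6,52] → .
    (0,4)@(1, 9): e=[26,2,4] → X
    (1,4)@(3, 9): e=[12,-4,24] → .
    (2,4)@(5, 9): e=[-2,-10,44] → .
    (0,5)@(1, 11): e=[24,-8,16] → .
  covered (6 px):
    . . . . . .
    . . X . . .
    . X X . . .
    . X X . . .
    X . . . . .
    . . . . . .
T2:
  2·area = 8
  edge (12, 2)→(2, 10): d=(-10,8) inclusive
  edge (2, 10)→(6, 6): d=(4,-4) inclusive
  edge (6, 6)→(12, 2): d=(6,-4) inclusive
    (5,0)@(11, 1): e=[18,0,-10] → .  [on edge]
    (4,1)@(9, 3): e=[14,0,-6] → .  [on edge]
    (3,2)@(7, 5): e=[10,0,-2] → .  [on edge]
    (2,3)@(5, 7): e=[6,0,2] → X  [on edge]
    (3,3)@(7, 7): e=[-10,8,10] → .
    (1,4)@(3, 9): e=[2,0,6] → X  [on edge]
    (2,4)@(5, 9): e=[-14,8,14] → .
    (0,5)@(1, 11): e=[-2,0,10] → .  [on edge]
    (1,5)@(3, 11): e=[-18,8,18] → .
  covered (2 px):
    . . . . . .
    . . . . . .
    . . . . . .
    . . X . . .
    . X . . . .
    . . . . . .

Z-buffer (winner per pixel, '.' = empty):
  0 . . . . .
  0 0 1 . . .
  0 1 1 . . .
  . 1 2 . . .
  1 2 . . . .
  . . . . . .

Result: 2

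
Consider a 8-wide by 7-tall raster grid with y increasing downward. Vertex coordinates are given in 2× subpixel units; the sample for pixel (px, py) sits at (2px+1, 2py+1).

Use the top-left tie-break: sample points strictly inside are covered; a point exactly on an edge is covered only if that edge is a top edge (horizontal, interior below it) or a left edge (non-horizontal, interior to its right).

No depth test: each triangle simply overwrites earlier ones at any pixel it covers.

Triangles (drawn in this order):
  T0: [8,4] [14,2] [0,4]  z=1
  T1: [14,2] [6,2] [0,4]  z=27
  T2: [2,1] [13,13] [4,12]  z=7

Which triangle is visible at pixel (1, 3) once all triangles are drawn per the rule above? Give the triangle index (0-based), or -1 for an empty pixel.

T0:
  2·area = 16  (B↔C swapped to make it positive)
  edge (8, 4)→(0, 4): d=(-8,0) right/bottom  bias=-1
  edge (0, 4)→(14, 2): d=(14,-2) top-left  bias=+0
  edge (14, 2)→(8, 4): d=(-6,2) right/bottom  bias=-1
    (3,1)@(7, 3): e=[8,0,8] → X  [on edge]
    (4,1)@(9, 3): e=[8,4,4] → X
    (5,1)@(11, 3): e=[8,8,0] → .  [on edge]
    (2,2)@(5, 5): e=[-8,24,0] → .  [on edge]
    (3,2)@(7, 5): e=[-8,28,-4] → .
    (4,2)@(9, 5): e=[-8,32,-8] → .
  covered (2 px):
    . . . . . . . .
    . . . X X . . .
    . . . . . . . .
    . . . . . . . .
    . . . . . . . .
    . . . . . . . .
    . . . . . . . .
T1:
  2·area = 16  (B↔C swapped to make it positive)
  edge (14, 2)→(0, 4): d=(-14,2) right/bottom  bias=-1
  edge (0, 4)→(6, 2): d=(6,-2) top-left  bias=+0
  edge (6, 2)→(14, 2): d=(8,0) top-left  bias=+0
    (4,0)@(9, 1): e=[24,0,-8] → .  [on edge]
    (1,1)@(3, 3): e=[8,0,8] → X  [on edge]
    (2,1)@(5, 3): e=[4,4,8] → X
    (3,1)@(7, 3): e=[0,8,8] → .  [on edge]
    (1,2)@(3, 5): e=[-20,12,24] → .
    (2,2)@(5, 5): e=[-24,16,24] → .
  covered (2 px):
    . . . . . . . .
    . X X . . . . .
    . . . . . . . .
    . . . . . . . .
    . . . . . . . .
    . . . . . . . .
    . . . . . . . .
T2:
  2·area = 97
  edge (2, 1)→(13, 13): d=(11,12) right/bottom  bias=-1
  edge (13, 13)→(4, 12): d=(-9,-1) top-left  bias=+0
  edge (4, 12)→(2, 1): d=(-2,-11) top-left  bias=+0
    (1,1)@(3, 3): e=[10,80,7] → X
    (2,1)@(5, 3): e=[-14,82,29] → .
    (1,2)@(3, 5): e=[32,62,3] → X
    (2,2)@(5, 5): e=[8,64,25] → X
    (3,2)@(7, 5): e=[-16,66,47] → .
    (1,3)@(3, 7): e=[54,44,-1] → .
    (2,3)@(5, 7): e=[30,46,21] → X
    (3,3)@(7, 7): e=[6,48,43] → X
    (4,3)@(9, 7): e=[-18,50,65] → .
    (2,4)@(5, 9): e=[52,28,17] → X
    (4,4)@(9, 9): e=[4,32,61] → X
    (5,4)@(11, 9): e=[-20,34,83] → .
    (6,6)@(13, 13): e=[0,0,97] → .  [on edge]
  covered (12 px):
    . . . . . . . .
    . X . . . . . .
    . X X . . . . .
    . . X X . . . .
    . . X X X . . .
    . . X X X X . .
    . . . . . . . .

Z-buffer (winner per pixel, '.' = empty):
  . . . . . . . .
  . 2 1 0 0 . . .
  . 2 2 . . . . .
  . . 2 2 . . . .
  . . 2 2 2 . . .
  . . 2 2 2 2 . .
  . . . . . . . .

Answer: -1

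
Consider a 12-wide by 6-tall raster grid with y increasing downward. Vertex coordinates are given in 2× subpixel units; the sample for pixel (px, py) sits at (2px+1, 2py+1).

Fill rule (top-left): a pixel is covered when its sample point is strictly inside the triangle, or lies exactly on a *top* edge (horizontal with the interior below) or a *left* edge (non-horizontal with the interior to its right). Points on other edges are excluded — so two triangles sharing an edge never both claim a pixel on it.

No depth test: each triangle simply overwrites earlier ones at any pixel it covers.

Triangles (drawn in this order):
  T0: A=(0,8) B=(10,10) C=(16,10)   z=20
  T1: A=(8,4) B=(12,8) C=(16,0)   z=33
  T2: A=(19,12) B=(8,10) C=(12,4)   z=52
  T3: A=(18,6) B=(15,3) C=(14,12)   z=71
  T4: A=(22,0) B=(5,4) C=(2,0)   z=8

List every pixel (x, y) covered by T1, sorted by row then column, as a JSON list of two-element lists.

T0:
  2·area = 12  (B↔C swapped to make it positive)
  edge (0, 8)→(16, 10): d=(16,2) right/bottom  bias=-1
  edge (16, 10)→(10, 10): d=(-6,0) right/bottom  bias=-1
  edge (10, 10)→(0, 8): d=(-10,-2) top-left  bias=+0
    (2,4)@(5, 9): e=[6,6,0] → #  [on edge]
    (3,4)@(7, 9): e=[2,6,4] → #
    (4,4)@(9, 9): e=[-2,6,8] → ·
    (2,5)@(5, 11): e=[38,-6,-20] → ·
    (3,5)@(7, 11): e=[34,-6,-16] → ·
    (7,5)@(15, 11): e=[18,-6,0] → ·  [on edge]
  covered (2 px):
    · · · · · · · · · · · ·
    · · · · · · · · · · · ·
    · · · · · · · · · · · ·
    · · · · · · · · · · · ·
    · · # # · · · · · · · ·
    · · · · · · · · · · · ·
T1:
  2·area = 48  (B↔C swapped to make it positive)
  edge (8, 4)→(16, 0): d=(8,-4) top-left  bias=+0
  edge (16, 0)→(12, 8): d=(-4,8) right/bottom  bias=-1
  edge (12, 8)→(8, 4): d=(-4,-4) top-left  bias=+0
    (2,0)@(5, 1): e=[-36,84,0] → ·  [on edge]
    (7,0)@(15, 1): e=[4,4,40] → #
    (8,0)@(17, 1): e=[12,-12,48] → ·
    (3,1)@(7, 3): e=[-12,60,0] → ·  [on edge]
    (5,1)@(11, 3): e=[4,28,16] → #
    (6,1)@(13, 3): e=[12,12,24] → #
    (7,1)@(15, 3): e=[20,-4,32] → ·
    (4,2)@(9, 5): e=[12,36,0] → #  [on edge]
    (7,2)@(15, 5): e=[36,-12,24] → ·
    (4,3)@(9, 7): e=[28,28,-8] → ·
    (5,3)@(11, 7): e=[36,12,0] → #  [on edge]
    (6,3)@(13, 7): e=[44,-4,8] → ·
    (6,4)@(13, 9): e=[60,-12,0] → ·  [on edge]
    (7,5)@(15, 11): e=[84,-36,0] → ·  [on edge]
  covered (7 px):
    · · · · · · · # · · · ·
    · · · · · # # · · · · ·
    · · · · # # # · · · · ·
    · · · · · # · · · · · ·
    · · · · · · · · · · · ·
    · · · · · · · · · · · ·
T2:
  2·area = 74
  edge (19, 12)→(8, 10): d=(-11,-2) top-left  bias=+0
  edge (8, 10)→(12, 4): d=(4,-6) top-left  bias=+0
  edge (12, 4)→(19, 12): d=(7,8) right/bottom  bias=-1
    (5,3)@(11, 7): e=[39,6,29] → #
    (6,3)@(13, 7): e=[43,18,13] → #
    (7,3)@(15, 7): e=[47,30,-3] → ·
    (4,4)@(9, 9): e=[13,2,59] → #
    (7,4)@(15, 9): e=[25,38,11] → #
    (8,4)@(17, 9): e=[29,50,-5] → ·
    (4,5)@(9, 11): e=[-9,10,73] → ·
    (5,5)@(11, 11): e=[-5,22,57] → ·
    (6,5)@(13, 11): e=[-1,34,41] → ·
    (7,5)@(15, 11): e=[3,46,25] → #
    (8,5)@(17, 11): e=[7,58,9] → #
    (9,5)@(19, 11): e=[11,70,-7] → ·
  covered (8 px):
    · · · · · · · · · · · ·
    · · · · · · · · · · · ·
    · · · · · · · · · · · ·
    · · · · · # # · · · · ·
    · · · · # # # # · · · ·
    · · · · · · · # # · · ·
T3:
  2·area = 30  (B↔C swapped to make it positive)
  edge (18, 6)→(14, 12): d=(-4,6) right/bottom  bias=-1
  edge (14, 12)→(15, 3): d=(1,-9) top-left  bias=+0
  edge (15, 3)→(18, 6): d=(3,3) right/bottom  bias=-1
    (6,0)@(13, 1): e=[50,-20,0] → ·  [on edge]
    (7,1)@(15, 3): e=[30,0,0] → ·  [on edge]
    (7,2)@(15, 5): e=[22,2,6] → #
    (8,2)@(17, 5): e=[10,20,0] → ·  [on edge]
    (7,3)@(15, 7): e=[14,4,12] → #
    (8,3)@(17, 7): e=[2,22,6] → #
    (9,3)@(19, 7): e=[-10,40,0] → ·  [on edge]
    (7,4)@(15, 9): e=[6,6,18] → #
    (8,4)@(17, 9): e=[-6,24,12] → ·
    (10,4)@(21, 9): e=[-30,60,0] → ·  [on edge]
    (7,5)@(15, 11): e=[-2,8,24] → ·
    (11,5)@(23, 11): e=[-50,80,0] → ·  [on edge]
  covered (4 px):
    · · · · · · · · · · · ·
    · · · · · · · · · · · ·
    · · · · · · · # · · · ·
    · · · · · · · # # · · ·
    · · · · · · · # · · · ·
    · · · · · · · · · · · ·
T4:
  2·area = 80
  edge (22, 0)→(5, 4): d=(-17,4) right/bottom  bias=-1
  edge (5, 4)→(2, 0): d=(-3,-4) top-left  bias=+0
  edge (2, 0)→(22, 0): d=(20,0) top-left  bias=+0
    (1,0)@(3, 1): e=[59,1,20] → #
    (2,0)@(5, 1): e=[51,9,20] → #
    (3,0)@(7, 1): e=[43,17,20] → #
    (4,0)@(9, 1): e=[35,25,20] → #
    (5,0)@(11, 1): e=[27,33,20] → #
    (6,0)@(13, 1): e=[19,41,20] → #
    (7,0)@(15, 1): e=[11,49,20] → #
    (8,0)@(17, 1): e=[3,57,20] → #
    (9,0)@(19, 1): e=[-5,65,20] → ·
    (1,1)@(3, 3): e=[25,-5,60] → ·
    (2,1)@(5, 3): e=[17,3,60] → #
    (5,1)@(11, 3): e=[-7,27,60] → ·
  covered (11 px):
    · # # # # # # # # · · ·
    · · # # # · · · · · · ·
    · · · · · · · · · · · ·
    · · · · · · · · · · · ·
    · · · · · · · · · · · ·
    · · · · · · · · · · · ·

Answer: [[7,0],[5,1],[6,1],[4,2],[5,2],[6,2],[5,3]]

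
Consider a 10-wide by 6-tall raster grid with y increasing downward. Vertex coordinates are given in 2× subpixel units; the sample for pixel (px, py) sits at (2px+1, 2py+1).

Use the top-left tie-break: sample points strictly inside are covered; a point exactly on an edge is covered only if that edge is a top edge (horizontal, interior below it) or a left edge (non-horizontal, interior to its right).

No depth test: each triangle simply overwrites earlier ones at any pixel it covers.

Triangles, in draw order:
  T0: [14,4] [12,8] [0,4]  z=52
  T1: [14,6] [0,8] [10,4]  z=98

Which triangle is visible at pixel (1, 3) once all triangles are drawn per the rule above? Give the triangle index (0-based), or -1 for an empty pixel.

T0:
  2·area = 56
  edge (14, 4)→(12, 8): d=(-2,4) right/bottom  bias=-1
  edge (12, 8)→(0, 4): d=(-12,-4) top-left  bias=+0
  edge (0, 4)→(14, 4): d=(14,0) top-left  bias=+0
    (1,2)@(3, 5): e=[42,0,14] → #  [on edge]
    (2,2)@(5, 5): e=[34,8,14] → #
    (3,2)@(7, 5): e=[26,16,14] → #
    (4,2)@(9, 5): e=[18,24,14] → #
    (5,2)@(11, 5): e=[10,32,14] → #
    (6,2)@(13, 5): e=[2,40,14] → #
    (7,2)@(15, 5): e=[-6,48,14] → ·
    (1,3)@(3, 7): e=[38,-24,42] → ·
    (2,3)@(5, 7): e=[30,-16,42] → ·
    (3,3)@(7, 7): e=[22,-8,42] → ·
    (4,3)@(9, 7): e=[14,0,42] → #  [on edge]
    (6,3)@(13, 7): e=[-2,16,42] → ·
    (7,4)@(15, 9): e=[-14,0,70] → ·  [on edge]
  covered (8 px):
    · · · · · · · · · ·
    · · · · · · · · · ·
    · # # # # # # · · ·
    · · · · # # · · · ·
    · · · · · · · · · ·
    · · · · · · · · · ·
T1:
  2·area = 36
  edge (14, 6)→(0, 8): d=(-14,2) right/bottom  bias=-1
  edge (0, 8)→(10, 4): d=(10,-4) top-left  bias=+0
  edge (10, 4)→(14, 6): d=(4,2) right/bottom  bias=-1
    (4,2)@(9, 5): e=[24,6,6] → #
    (5,2)@(11, 5): e=[20,14,2] → #
    (6,2)@(13, 5): e=[16,22,-2] → ·
    (1,3)@(3, 7): e=[8,2,26] → #
    (2,3)@(5, 7): e=[4,10,22] → #
    (3,3)@(7, 7): e=[0,18,18] → ·  [on edge]
    (4,3)@(9, 7): e=[-4,26,14] → ·
    (5,3)@(11, 7): e=[-8,34,10] → ·
    (1,4)@(3, 9): e=[-20,22,34] → ·
    (2,4)@(5, 9): e=[-24,30,30] → ·
  covered (4 px):
    · · · · · · · · · ·
    · · · · · · · · · ·
    · · · · # # · · · ·
    · # # · · · · · · ·
    · · · · · · · · · ·
    · · · · · · · · · ·

Z-buffer (winner per pixel, '.' = empty):
  . . . . . . . . . .
  . . . . . . . . . .
  . 0 0 0 1 1 0 . . .
  . 1 1 . 0 0 . . . .
  . . . . . . . . . .
  . . . . . . . . . .

Result: 1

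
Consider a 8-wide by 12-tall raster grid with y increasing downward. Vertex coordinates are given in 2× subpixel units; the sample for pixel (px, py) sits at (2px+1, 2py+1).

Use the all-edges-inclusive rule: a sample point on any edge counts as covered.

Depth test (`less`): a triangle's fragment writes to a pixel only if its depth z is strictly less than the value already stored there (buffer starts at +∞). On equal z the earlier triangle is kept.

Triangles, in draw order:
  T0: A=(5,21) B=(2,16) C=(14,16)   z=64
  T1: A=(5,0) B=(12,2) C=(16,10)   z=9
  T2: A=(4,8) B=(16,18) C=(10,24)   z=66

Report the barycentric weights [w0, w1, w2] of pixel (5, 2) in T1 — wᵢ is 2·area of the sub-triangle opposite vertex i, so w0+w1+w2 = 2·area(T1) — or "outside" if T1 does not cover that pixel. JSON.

T0:
  2·area = 60
  edge (5, 21)→(2, 16): d=(-3,-5) inclusive
  edge (2, 16)→(14, 16): d=(12,0) inclusive
  edge (14, 16)→(5, 21): d=(-9,5) inclusive
    (1,8)@(3, 17): e=[2,12,46] → X
    (2,8)@(5, 17): e=[12,12,36] → X
    (3,8)@(7, 17): e=[22,12,26] → X
    (4,8)@(9, 17): e=[32,12,16] → X
    (5,8)@(11, 17): e=[42,12,6] → X
    (6,8)@(13, 17): e=[52,12,-4] → .
    (1,9)@(3, 19): e=[-4,36,28] → .
    (2,9)@(5, 19): e=[6,36,18] → X
    (4,9)@(9, 19): e=[26,36,-2] → .
    (5,9)@(11, 19): e=[36,36,-12] → .
    (2,10)@(5, 21): e=[0,60,0] → X  [on edge]
    (3,10)@(7, 21): e=[10,60,-10] → .
  covered (8 px):
    . . . . . . . .
    . . . . . . . .
    . . . . . . . .
    . . . . . . . .
    . . . . . . . .
    . . . . . . . .
    . . . . . . . .
    . . . . . . . .
    . X X X X X . .
    . . X X . . . .
    . . X . . . . .
    . . . . . . . .
T1:
  2·area = 48
  edge (5, 0)→(12, 2): d=(7,2) inclusive
  edge (12, 2)→(16, 10): d=(4,8) inclusive
  edge (16, 10)→(5, 0): d=(-11,-10) inclusive
    (3,0)@(7, 1): e=[3,36,9] → X
    (4,0)@(9, 1): e=[-1,20,29] → .
    (3,1)@(7, 3): e=[17,44,-13] → .
    (4,1)@(9, 3): e=[13,28,7] → X
    (5,1)@(11, 3): e=[9,12,27] → X
    (6,1)@(13, 3): e=[5,-4,47] → .
    (4,2)@(9, 5): e=[27,36,-15] → .
    (5,2)@(11, 5): e=[23,20,5] → X
    (6,2)@(13, 5): e=[19,4,25] → X
    (7,2)@(15, 5): e=[15,-12,45] → .
    (5,3)@(11, 7): e=[37,28,-17] → .
    (6,3)@(13, 7): e=[33,12,3] → X
  covered (7 px):
    . . . X . . . .
    . . . . X X . .
    . . . . . X X .
    . . . . . . X .
    . . . . . . . X
    . . . . . . . .
    . . . . . . . .
    . . . . . . . .
    . . . . . . . .
    . . . . . . . .
    . . . . . . . .
    . . . . . . . .
T2:
  2·area = 132
  edge (4, 8)→(16, 18): d=(12,10) inclusive
  edge (16, 18)→(10, 24): d=(-6,6) inclusive
  edge (10, 24)→(4, 8): d=(-6,-16) inclusive
    (2,4)@(5, 9): e=[2,120,10] → X
    (3,4)@(7, 9): e=[-18,108,42] → .
    (2,5)@(5, 11): e=[26,108,-2] → .
    (3,5)@(7, 11): e=[6,96,30] → X
    (4,5)@(9, 11): e=[-14,84,62] → .
    (3,6)@(7, 13): e=[30,84,18] → X
    (4,6)@(9, 13): e=[10,72,50] → X
    (5,6)@(11, 13): e=[-10,60,82] → .
    (3,7)@(7, 15): e=[54,72,6] → X
    (5,7)@(11, 15): e=[14,48,70] → X
    (6,7)@(13, 15): e=[-6,36,102] → .
    (3,8)@(7, 17): e=[78,60,-6] → .
    (7,9)@(15, 19): e=[22,0,110] → X  [on edge]
    (6,10)@(13, 21): e=[66,0,66] → X  [on edge]
    (5,11)@(11, 23): e=[110,0,22] → X  [on edge]
  covered (18 px):
    . . . . . . . .
    . . . . . . . .
    . . . . . . . .
    . . . . . . . .
    . . X . . . . .
    . . . X . . . .
    . . . X X . . .
    . . . X X X . .
    . . . . X X X .
    . . . . X X X X
    . . . . X X X .
    . . . . . X . .

Result: [20,5,23]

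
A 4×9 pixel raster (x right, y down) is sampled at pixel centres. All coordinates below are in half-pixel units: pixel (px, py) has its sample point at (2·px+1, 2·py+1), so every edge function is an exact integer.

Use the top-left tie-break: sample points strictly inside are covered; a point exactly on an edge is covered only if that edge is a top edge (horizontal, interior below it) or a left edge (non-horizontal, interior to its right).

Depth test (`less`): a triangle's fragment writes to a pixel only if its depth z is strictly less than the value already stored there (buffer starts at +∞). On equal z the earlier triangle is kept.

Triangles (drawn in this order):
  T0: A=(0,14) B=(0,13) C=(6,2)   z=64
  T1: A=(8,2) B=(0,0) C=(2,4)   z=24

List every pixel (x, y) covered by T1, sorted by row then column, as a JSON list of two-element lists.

T0:
  2·area = 6
  edge (0, 14)→(0, 13): d=(0,-1) top-left  bias=+0
  edge (0, 13)→(6, 2): d=(6,-11) top-left  bias=+0
  edge (6, 2)→(0, 14): d=(-6,12) right/bottom  bias=-1
  covered (0 px):
    . . . .
    . . . .
    . . . .
    . . . .
    . . . .
    . . . .
    . . . .
    . . . .
    . . . .
T1:
  2·area = 28  (B↔C swapped to make it positive)
  edge (8, 2)→(2, 4): d=(-6,2) right/bottom  bias=-1
  edge (2, 4)→(0, 0): d=(-2,-4) top-left  bias=+0
  edge (0, 0)→(8, 2): d=(8,2) right/bottom  bias=-1
    (0,0)@(1, 1): e=[20,2,6] → X
    (1,0)@(3, 1): e=[16,10,2] → X
    (2,0)@(5, 1): e=[12,18,-2] → .
    (0,1)@(1, 3): e=[8,-2,22] → .
    (1,1)@(3, 3): e=[4,6,18] → X
    (2,1)@(5, 3): e=[0,14,14] → .  [on edge]
    (1,2)@(3, 5): e=[-8,2,34] → .
  covered (3 px):
    X X . .
    . X . .
    . . . .
    . . . .
    . . . .
    . . . .
    . . . .
    . . . .
    . . . .

Final: [[0,0],[1,0],[1,1]]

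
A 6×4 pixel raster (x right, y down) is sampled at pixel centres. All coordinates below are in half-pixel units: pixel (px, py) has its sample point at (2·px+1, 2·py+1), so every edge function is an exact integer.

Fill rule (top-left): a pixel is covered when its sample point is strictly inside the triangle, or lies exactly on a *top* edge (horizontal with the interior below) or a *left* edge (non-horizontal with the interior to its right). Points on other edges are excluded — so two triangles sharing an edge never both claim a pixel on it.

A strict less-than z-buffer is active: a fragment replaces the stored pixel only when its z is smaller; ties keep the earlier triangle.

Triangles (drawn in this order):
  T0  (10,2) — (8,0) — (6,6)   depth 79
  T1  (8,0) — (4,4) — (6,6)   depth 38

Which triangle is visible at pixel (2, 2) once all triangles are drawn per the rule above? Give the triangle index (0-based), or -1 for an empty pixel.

T0:
  2·area = 16  (B↔C swapped to make it positive)
  edge (10, 2)→(6, 6): d=(-4,4) right/bottom  bias=-1
  edge (6, 6)→(8, 0): d=(2,-6) top-left  bias=+0
  edge (8, 0)→(10, 2): d=(2,2) right/bottom  bias=-1
    (4,0)@(9, 1): e=[8,8,0] → ·  [on edge]
    (5,0)@(11, 1): e=[0,20,-4] → ·  [on edge]
    (3,1)@(7, 3): e=[8,0,8] → █  [on edge]
    (4,1)@(9, 3): e=[0,12,4] → ·  [on edge]
    (5,1)@(11, 3): e=[-8,24,0] → ·  [on edge]
    (3,2)@(7, 5): e=[0,4,12] → ·  [on edge]
    (2,3)@(5, 7): e=[0,-4,20] → ·  [on edge]
  covered (1 px):
    · · · · · ·
    · · · █ · ·
    · · · · · ·
    · · · · · ·
T1:
  2·area = 16  (B↔C swapped to make it positive)
  edge (8, 0)→(6, 6): d=(-2,6) right/bottom  bias=-1
  edge (6, 6)→(4, 4): d=(-2,-2) top-left  bias=+0
  edge (4, 4)→(8, 0): d=(4,-4) top-left  bias=+0
    (0,0)@(1, 1): e=[40,0,-24] → ·  [on edge]
    (3,0)@(7, 1): e=[4,12,0] → █  [on edge]
    (4,0)@(9, 1): e=[-8,16,8] → ·
    (1,1)@(3, 3): e=[24,0,-8] → ·  [on edge]
    (2,1)@(5, 3): e=[12,4,0] → █  [on edge]
    (3,1)@(7, 3): e=[0,8,8] → ·  [on edge]
    (1,2)@(3, 5): e=[20,-4,0] → ·  [on edge]
    (2,2)@(5, 5): e=[8,0,8] → █  [on edge]
    (3,2)@(7, 5): e=[-4,4,16] → ·
    (0,3)@(1, 7): e=[28,-12,0] → ·  [on edge]
    (2,3)@(5, 7): e=[4,-4,16] → ·
    (3,3)@(7, 7): e=[-8,0,24] → ·  [on edge]
  covered (3 px):
    · · · █ · ·
    · · █ · · ·
    · · █ · · ·
    · · · · · ·

Z-buffer (winner per pixel, '.' = empty):
  . . . 1 . .
  . . 1 0 . .
  . . 1 . . .
  . . . . . .

Final: 1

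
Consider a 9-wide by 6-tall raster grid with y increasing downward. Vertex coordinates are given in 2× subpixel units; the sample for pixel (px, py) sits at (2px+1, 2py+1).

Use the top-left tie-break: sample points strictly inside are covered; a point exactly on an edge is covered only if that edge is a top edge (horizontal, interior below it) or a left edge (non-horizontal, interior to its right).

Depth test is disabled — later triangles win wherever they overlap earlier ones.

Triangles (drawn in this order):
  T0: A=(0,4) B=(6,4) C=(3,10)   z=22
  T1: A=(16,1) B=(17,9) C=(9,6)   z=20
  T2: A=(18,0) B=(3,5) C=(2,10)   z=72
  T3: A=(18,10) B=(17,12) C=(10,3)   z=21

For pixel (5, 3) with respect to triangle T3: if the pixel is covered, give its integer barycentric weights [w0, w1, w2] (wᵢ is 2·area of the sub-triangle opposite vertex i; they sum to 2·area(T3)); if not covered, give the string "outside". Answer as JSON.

T0:
  2·area = 36
  edge (0, 4)→(6, 4): d=(6,0) top-left  bias=+0
  edge (6, 4)→(3, 10): d=(-3,6) right/bottom  bias=-1
  edge (3, 10)→(0, 4): d=(-3,-6) top-left  bias=+0
    (0,2)@(1, 5): e=[6,27,3] → #
    (1,2)@(3, 5): e=[6,15,15] → #
    (2,2)@(5, 5): e=[6,3,27] → #
    (3,2)@(7, 5): e=[6,-9,39] → ·
    (0,3)@(1, 7): e=[18,21,-3] → ·
    (1,3)@(3, 7): e=[18,9,9] → #
    (2,3)@(5, 7): e=[18,-3,21] → ·
    (1,4)@(3, 9): e=[30,3,3] → #
    (2,4)@(5, 9): e=[30,-9,15] → ·
    (1,5)@(3, 11): e=[42,-3,-3] → ·
  covered (5 px):
    · · · · · · · · ·
    · · · · · · · · ·
    # # # · · · · · ·
    · # · · · · · · ·
    · # · · · · · · ·
    · · · · · · · · ·
T1:
  2·area = 61
  edge (16, 1)→(17, 9): d=(1,8) right/bottom  bias=-1
  edge (17, 9)→(9, 6): d=(-8,-3) top-left  bias=+0
  edge (9, 6)→(16, 1): d=(7,-5) top-left  bias=+0
    (0,1)@(1, 3): e=[122,0,-61] → ·  [on edge]
    (7,1)@(15, 3): e=[10,42,9] → #
    (8,1)@(17, 3): e=[-6,48,19] → ·
    (5,2)@(11, 5): e=[44,14,3] → #
    (6,2)@(13, 5): e=[28,20,13] → #
    (8,2)@(17, 5): e=[-4,32,33] → ·
    (5,3)@(11, 7): e=[46,-2,17] → ·
    (6,3)@(13, 7): e=[30,4,27] → #
    (8,3)@(17, 7): e=[-2,16,47] → ·
    (6,4)@(13, 9): e=[32,-12,41] → ·
    (7,4)@(15, 9): e=[16,-6,51] → ·
    (8,4)@(17, 9): e=[0,0,61] → ·  [on edge]
  covered (6 px):
    · · · · · · · · ·
    · · · · · · · # ·
    · · · · · # # # ·
    · · · · · · # # ·
    · · · · · · · · ·
    · · · · · · · · ·
T2:
  2·area = 70  (B↔C swapped to make it positive)
  edge (18, 0)→(2, 10): d=(-16,10) right/bottom  bias=-1
  edge (2, 10)→(3, 5): d=(1,-5) top-left  bias=+0
  edge (3, 5)→(18, 0): d=(15,-5) top-left  bias=+0
    (7,0)@(15, 1): e=[14,56,0] → #  [on edge]
    (8,0)@(17, 1): e=[-6,66,10] → ·
    (4,1)@(9, 3): e=[42,28,0] → #  [on edge]
    (5,1)@(11, 3): e=[22,38,10] → #
    (6,1)@(13, 3): e=[2,48,20] → #
    (7,1)@(15, 3): e=[-18,58,30] → ·
    (1,2)@(3, 5): e=[70,0,0] → #  [on edge]
    (2,2)@(5, 5): e=[50,10,10] → #
    (3,2)@(7, 5): e=[30,20,20] → #
    (5,2)@(11, 5): e=[-10,40,40] → ·
    (6,2)@(13, 5): e=[-30,50,50] → ·
    (1,3)@(3, 7): e=[38,2,30] → #
  covered (11 px):
    · · · · · · · # ·
    · · · · # # # · ·
    · # # # # · · · ·
    · # # · · · · · ·
    · # · · · · · · ·
    · · · · · · · · ·
T3:
  2·area = 23
  edge (18, 10)→(17, 12): d=(-1,2) right/bottom  bias=-1
  edge (17, 12)→(10, 3): d=(-7,-9) top-left  bias=+0
  edge (10, 3)→(18, 10): d=(8,7) right/bottom  bias=-1
    (7,4)@(15, 9): e=[7,3,13] → #
    (8,4)@(17, 9): e=[3,21,-1] → ·
    (7,5)@(15, 11): e=[5,-11,29] → ·
    (8,5)@(17, 11): e=[1,7,15] → #
  covered (2 px):
    · · · · · · · · ·
    · · · · · · · · ·
    · · · · · · · · ·
    · · · · · · · · ·
    · · · · · · · # ·
    · · · · · · · · #

Answer: "outside"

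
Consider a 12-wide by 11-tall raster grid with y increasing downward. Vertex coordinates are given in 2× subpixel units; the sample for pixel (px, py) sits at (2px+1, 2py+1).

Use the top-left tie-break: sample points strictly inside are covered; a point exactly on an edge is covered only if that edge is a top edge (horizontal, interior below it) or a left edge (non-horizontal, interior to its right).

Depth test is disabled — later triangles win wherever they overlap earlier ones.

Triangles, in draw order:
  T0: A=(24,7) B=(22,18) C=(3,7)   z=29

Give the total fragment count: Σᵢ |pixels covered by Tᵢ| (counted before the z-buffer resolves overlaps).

T0:
  2·area = 231
  edge (24, 7)→(22, 18): d=(-2,11) right/bottom  bias=-1
  edge (22, 18)→(3, 7): d=(-19,-11) top-left  bias=+0
  edge (3, 7)→(24, 7): d=(21,0) top-left  bias=+0
    (0,3)@(1, 7): e=[253,-22,0] → ·  [on edge]
    (1,3)@(3, 7): e=[231,0,0] → █  [on edge]
    (2,3)@(5, 7): e=[209,22,0] → █  [on edge]
    (3,3)@(7, 7): e=[187,44,0] → █  [on edge]
    (4,3)@(9, 7): e=[165,66,0] → █  [on edge]
    (5,3)@(11, 7): e=[143,88,0] → █  [on edge]
    (6,3)@(13, 7): e=[121,110,0] → █  [on edge]
    (7,3)@(15, 7): e=[99,132,0] → █  [on edge]
    (8,3)@(17, 7): e=[77,154,0] → █  [on edge]
    (9,3)@(19, 7): e=[55,176,0] → █  [on edge]
    (10,3)@(21, 7): e=[33,198,0] → █  [on edge]
    (11,3)@(23, 7): e=[11,220,0] → █  [on edge]
  covered (35 px):
    · · · · · · · · · · · ·
    · · · · · · · · · · · ·
    · · · · · · · · · · · ·
    · █ █ █ █ █ █ █ █ █ █ █
    · · · █ █ █ █ █ █ █ █ █
    · · · · · █ █ █ █ █ █ █
    · · · · · · · █ █ █ █ ·
    · · · · · · · · █ █ █ ·
    · · · · · · · · · · █ ·
    · · · · · · · · · · · ·
    · · · · · · · · · · · ·

Answer: 35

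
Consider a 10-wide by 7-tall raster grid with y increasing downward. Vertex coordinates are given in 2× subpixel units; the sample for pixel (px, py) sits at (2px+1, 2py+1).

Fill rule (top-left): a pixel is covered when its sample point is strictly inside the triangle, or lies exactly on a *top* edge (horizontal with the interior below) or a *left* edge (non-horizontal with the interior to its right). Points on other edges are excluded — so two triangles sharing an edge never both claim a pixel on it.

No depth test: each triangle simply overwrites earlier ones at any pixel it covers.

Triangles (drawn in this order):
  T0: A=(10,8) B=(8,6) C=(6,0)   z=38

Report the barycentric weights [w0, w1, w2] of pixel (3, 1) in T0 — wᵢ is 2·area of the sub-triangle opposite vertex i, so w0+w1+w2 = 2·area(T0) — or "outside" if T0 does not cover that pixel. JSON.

T0:
  2·area = 8
  edge (10, 8)→(8, 6): d=(-2,-2) top-left  bias=+0
  edge (8, 6)→(6, 0): d=(-2,-6) top-left  bias=+0
  edge (6, 0)→(10, 8): d=(4,8) right/bottom  bias=-1
    (1,0)@(3, 1): e=[0,-20,28] → ·  [on edge]
    (2,1)@(5, 3): e=[0,-12,20] → ·  [on edge]
    (3,1)@(7, 3): e=[4,0,4] → █  [on edge]
    (4,1)@(9, 3): e=[8,12,-12] → ·
    (3,2)@(7, 5): e=[0,-4,12] → ·  [on edge]
    (4,3)@(9, 7): e=[0,4,4] → █  [on edge]
    (5,3)@(11, 7): e=[4,16,-12] → ·
    (4,4)@(9, 9): e=[-4,0,12] → ·  [on edge]
    (5,4)@(11, 9): e=[0,12,-4] → ·  [on edge]
    (6,5)@(13, 11): e=[0,20,-12] → ·  [on edge]
    (7,6)@(15, 13): e=[0,28,-20] → ·  [on edge]
  covered (2 px):
    · · · · · · · · · ·
    · · · █ · · · · · ·
    · · · · · · · · · ·
    · · · · █ · · · · ·
    · · · · · · · · · ·
    · · · · · · · · · ·
    · · · · · · · · · ·

Result: [0,4,4]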